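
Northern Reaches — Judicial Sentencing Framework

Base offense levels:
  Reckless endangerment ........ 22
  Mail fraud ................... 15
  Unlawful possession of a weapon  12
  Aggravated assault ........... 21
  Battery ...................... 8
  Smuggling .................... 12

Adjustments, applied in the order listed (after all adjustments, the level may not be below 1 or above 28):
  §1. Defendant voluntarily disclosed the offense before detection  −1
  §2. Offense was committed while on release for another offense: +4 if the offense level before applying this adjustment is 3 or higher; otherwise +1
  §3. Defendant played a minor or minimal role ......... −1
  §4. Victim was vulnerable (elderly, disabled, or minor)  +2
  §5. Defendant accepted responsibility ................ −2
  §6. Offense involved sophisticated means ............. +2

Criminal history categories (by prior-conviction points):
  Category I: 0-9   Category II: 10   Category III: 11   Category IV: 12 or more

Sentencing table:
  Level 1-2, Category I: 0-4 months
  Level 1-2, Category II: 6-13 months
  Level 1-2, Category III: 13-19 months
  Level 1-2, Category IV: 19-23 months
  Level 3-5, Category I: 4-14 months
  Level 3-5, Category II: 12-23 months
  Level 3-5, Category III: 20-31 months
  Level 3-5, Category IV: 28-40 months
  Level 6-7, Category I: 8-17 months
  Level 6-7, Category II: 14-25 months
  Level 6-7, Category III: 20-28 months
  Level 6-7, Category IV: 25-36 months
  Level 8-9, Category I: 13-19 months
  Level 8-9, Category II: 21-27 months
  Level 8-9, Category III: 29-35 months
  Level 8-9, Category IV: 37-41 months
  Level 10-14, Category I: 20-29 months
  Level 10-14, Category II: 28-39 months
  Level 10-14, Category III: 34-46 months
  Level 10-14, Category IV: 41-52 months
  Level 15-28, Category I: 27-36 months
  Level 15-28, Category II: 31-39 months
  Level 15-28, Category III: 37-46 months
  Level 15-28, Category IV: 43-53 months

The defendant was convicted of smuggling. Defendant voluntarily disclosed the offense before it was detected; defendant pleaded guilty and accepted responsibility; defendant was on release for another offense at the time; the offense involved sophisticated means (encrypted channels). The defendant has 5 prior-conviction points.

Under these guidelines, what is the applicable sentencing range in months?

Base offense level for smuggling: 12.
§1 applies: 12 − 1 = 11.
§2 applies (level before this adjustment is 11 ≥ 3, so +4): 11 + 4 = 15.
§3 does not apply.
§5 applies: 15 − 2 = 13.
§6 applies: 13 + 2 = 15.
Final offense level: 15.
Criminal history: 5 prior points → Category I (0-9).
Level 15 falls in the 15-28 band.
Grid: Level 15-28 × Category I = 27-36 months.

27-36 months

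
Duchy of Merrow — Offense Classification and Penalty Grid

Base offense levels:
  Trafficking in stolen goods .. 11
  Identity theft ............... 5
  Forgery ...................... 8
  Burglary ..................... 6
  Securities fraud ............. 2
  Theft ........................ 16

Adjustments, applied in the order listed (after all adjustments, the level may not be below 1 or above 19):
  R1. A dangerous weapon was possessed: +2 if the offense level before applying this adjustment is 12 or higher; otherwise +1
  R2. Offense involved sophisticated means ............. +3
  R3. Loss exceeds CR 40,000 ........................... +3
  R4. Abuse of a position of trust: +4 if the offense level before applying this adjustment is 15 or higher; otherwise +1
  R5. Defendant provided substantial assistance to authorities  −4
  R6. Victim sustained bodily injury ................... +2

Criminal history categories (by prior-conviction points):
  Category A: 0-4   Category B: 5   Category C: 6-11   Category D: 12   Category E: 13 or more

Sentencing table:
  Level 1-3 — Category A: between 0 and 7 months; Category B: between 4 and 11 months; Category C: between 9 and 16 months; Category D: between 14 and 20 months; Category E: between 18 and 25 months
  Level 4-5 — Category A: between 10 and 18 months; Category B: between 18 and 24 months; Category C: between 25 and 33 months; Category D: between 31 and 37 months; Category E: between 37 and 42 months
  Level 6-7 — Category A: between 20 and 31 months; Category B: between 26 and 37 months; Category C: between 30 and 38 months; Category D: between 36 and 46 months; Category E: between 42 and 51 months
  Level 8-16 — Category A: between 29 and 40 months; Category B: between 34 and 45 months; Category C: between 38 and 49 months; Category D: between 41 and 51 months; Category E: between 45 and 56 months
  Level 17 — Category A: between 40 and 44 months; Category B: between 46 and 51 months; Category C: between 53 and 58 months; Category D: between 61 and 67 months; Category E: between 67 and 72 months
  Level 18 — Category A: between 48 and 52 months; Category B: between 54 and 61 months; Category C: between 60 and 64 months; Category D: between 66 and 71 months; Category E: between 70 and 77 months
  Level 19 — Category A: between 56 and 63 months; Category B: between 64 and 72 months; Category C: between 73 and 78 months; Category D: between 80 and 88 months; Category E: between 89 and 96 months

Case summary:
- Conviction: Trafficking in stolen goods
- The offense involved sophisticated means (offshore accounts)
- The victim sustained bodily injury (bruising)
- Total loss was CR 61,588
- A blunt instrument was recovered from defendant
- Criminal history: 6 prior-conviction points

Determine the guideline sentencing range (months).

Base offense level for trafficking in stolen goods: 11.
R1 applies (level before this adjustment is 11 < 12, so +1): 11 + 1 = 12.
R2 applies: 12 + 3 = 15.
R3 applies: 15 + 3 = 18.
R5 does not apply.
R6 applies: 18 + 2 = 20.
Level 20 exceeds the maximum of 19; capped at 19.
Final offense level: 19.
Criminal history: 6 prior points → Category C (6-11).
Level 19 falls in the 19 band.
Grid: Level 19 × Category C = 73-78 months.

73-78 months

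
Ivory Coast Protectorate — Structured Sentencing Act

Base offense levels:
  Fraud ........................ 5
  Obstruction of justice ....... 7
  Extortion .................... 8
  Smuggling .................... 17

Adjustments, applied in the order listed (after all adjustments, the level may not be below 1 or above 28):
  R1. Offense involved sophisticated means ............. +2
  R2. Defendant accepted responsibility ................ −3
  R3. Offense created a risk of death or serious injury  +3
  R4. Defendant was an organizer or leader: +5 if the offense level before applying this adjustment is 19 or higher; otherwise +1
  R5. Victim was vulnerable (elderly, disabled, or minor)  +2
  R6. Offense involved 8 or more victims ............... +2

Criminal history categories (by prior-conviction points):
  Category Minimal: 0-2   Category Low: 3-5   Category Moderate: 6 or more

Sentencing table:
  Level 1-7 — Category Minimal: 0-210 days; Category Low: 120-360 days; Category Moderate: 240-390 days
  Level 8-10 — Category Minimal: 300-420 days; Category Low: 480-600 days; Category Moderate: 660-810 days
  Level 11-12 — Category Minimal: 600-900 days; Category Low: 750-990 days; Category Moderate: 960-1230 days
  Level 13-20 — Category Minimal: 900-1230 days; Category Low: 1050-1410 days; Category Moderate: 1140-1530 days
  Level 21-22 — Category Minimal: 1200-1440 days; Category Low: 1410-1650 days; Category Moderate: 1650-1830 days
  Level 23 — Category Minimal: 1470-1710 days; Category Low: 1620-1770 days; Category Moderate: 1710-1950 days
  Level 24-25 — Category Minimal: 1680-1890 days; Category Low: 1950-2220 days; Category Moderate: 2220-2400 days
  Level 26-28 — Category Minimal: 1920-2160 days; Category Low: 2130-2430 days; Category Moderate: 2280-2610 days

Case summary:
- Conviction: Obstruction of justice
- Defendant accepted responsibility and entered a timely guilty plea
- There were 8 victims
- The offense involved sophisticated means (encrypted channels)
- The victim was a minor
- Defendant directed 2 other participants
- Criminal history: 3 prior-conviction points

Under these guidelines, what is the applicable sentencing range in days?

750-990 days

Base offense level for obstruction of justice: 7.
R1 applies: 7 + 2 = 9.
R2 applies: 9 − 3 = 6.
R4 applies (level before this adjustment is 6 < 19, so +1): 6 + 1 = 7.
R5 applies: 7 + 2 = 9.
R6 applies: 9 + 2 = 11.
Final offense level: 11.
Criminal history: 3 prior points → Category Low (3-5).
Level 11 falls in the 11-12 band.
Grid: Level 11-12 × Category Low = 750-990 days.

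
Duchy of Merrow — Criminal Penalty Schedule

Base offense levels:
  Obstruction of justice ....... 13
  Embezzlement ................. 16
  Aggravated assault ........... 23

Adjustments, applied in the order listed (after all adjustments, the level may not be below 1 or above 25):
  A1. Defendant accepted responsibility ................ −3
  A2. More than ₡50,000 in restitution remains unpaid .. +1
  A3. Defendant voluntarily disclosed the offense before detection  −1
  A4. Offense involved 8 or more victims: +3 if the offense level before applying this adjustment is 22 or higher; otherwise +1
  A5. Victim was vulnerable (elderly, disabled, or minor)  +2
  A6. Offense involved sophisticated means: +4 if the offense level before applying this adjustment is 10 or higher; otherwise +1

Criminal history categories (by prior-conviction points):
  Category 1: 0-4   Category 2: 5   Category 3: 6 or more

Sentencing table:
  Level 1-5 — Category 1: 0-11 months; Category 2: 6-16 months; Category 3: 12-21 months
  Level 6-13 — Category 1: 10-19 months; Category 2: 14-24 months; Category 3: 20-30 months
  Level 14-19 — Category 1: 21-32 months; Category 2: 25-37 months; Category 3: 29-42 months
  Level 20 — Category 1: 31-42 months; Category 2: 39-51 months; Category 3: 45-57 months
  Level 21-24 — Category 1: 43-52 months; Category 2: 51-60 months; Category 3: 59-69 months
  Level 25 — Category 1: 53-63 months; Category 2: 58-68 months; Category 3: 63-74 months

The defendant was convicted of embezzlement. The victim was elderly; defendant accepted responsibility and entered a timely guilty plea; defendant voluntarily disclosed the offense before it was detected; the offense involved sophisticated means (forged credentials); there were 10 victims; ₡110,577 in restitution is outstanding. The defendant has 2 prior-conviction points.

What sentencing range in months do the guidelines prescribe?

Base offense level for embezzlement: 16.
A1 applies: 16 − 3 = 13.
A2 applies: 13 + 1 = 14.
A3 applies: 14 − 1 = 13.
A4 applies (level before this adjustment is 13 < 22, so +1): 13 + 1 = 14.
A5 applies: 14 + 2 = 16.
A6 applies (level before this adjustment is 16 ≥ 10, so +4): 16 + 4 = 20.
Final offense level: 20.
Criminal history: 2 prior points → Category 1 (0-4).
Level 20 falls in the 20 band.
Grid: Level 20 × Category 1 = 31-42 months.

31-42 months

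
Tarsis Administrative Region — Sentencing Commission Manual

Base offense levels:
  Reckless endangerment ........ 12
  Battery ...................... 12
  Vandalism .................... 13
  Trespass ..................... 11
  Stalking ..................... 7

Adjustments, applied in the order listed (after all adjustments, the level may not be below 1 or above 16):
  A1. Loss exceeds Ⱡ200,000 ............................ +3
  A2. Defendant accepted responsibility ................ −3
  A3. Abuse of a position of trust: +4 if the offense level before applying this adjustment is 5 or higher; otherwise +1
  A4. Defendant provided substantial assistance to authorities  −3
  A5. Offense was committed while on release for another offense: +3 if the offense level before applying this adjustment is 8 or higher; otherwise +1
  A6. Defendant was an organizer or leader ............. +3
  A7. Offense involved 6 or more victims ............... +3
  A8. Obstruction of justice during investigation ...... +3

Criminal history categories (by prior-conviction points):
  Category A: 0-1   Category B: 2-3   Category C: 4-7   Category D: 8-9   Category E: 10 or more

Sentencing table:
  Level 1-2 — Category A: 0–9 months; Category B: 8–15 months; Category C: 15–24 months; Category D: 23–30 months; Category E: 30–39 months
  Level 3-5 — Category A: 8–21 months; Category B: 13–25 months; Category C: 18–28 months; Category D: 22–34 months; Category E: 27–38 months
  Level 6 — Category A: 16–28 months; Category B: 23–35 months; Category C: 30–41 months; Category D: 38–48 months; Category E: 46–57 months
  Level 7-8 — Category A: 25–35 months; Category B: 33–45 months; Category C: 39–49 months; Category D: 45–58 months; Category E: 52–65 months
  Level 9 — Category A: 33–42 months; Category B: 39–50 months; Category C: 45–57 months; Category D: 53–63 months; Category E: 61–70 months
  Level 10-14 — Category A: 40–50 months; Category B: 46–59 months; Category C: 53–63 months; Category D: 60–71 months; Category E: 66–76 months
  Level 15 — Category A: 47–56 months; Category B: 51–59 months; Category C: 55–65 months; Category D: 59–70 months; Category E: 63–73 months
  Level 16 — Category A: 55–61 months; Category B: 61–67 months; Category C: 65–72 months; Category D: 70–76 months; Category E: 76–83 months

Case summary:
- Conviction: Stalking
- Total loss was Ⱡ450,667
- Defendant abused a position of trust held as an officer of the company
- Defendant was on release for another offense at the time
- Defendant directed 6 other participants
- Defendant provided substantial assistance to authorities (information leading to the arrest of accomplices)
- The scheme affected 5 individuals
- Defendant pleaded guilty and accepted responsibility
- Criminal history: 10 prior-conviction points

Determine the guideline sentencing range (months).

Base offense level for stalking: 7.
A1 applies: 7 + 3 = 10.
A2 applies: 10 − 3 = 7.
A3 applies (level before this adjustment is 7 ≥ 5, so +4): 7 + 4 = 11.
A4 applies: 11 − 3 = 8.
A5 applies (level before this adjustment is 8 ≥ 8, so +3): 8 + 3 = 11.
A6 applies: 11 + 3 = 14.
Final offense level: 14.
Criminal history: 10 prior points → Category E (10+).
Level 14 falls in the 10-14 band.
Grid: Level 10-14 × Category E = 66-76 months.

66-76 months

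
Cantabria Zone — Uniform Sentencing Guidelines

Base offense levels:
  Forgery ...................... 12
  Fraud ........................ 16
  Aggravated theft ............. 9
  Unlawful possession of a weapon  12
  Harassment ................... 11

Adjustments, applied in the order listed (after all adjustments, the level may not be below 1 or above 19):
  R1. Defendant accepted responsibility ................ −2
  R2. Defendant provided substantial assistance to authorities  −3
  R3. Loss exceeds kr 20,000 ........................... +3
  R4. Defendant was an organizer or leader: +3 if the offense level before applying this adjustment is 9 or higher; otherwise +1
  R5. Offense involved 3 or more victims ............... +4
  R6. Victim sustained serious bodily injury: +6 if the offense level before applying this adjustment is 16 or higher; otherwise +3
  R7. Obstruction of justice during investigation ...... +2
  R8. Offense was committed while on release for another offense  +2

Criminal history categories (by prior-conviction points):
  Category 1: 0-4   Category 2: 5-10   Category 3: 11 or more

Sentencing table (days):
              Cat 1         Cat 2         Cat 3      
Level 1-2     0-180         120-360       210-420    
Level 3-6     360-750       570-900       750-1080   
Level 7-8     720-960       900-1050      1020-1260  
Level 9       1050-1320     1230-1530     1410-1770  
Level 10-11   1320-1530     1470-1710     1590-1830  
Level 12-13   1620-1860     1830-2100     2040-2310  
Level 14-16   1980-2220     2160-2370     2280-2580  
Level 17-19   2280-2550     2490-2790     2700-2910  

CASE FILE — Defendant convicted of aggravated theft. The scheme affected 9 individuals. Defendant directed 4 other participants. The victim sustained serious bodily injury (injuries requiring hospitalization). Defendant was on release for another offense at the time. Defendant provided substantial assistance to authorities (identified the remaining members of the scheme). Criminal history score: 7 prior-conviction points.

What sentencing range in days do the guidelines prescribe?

2160-2370 days

Base offense level for aggravated theft: 9.
R2 applies: 9 − 3 = 6.
R4 applies (level before this adjustment is 6 < 9, so +1): 6 + 1 = 7.
R5 applies: 7 + 4 = 11.
R6 applies (level before this adjustment is 11 < 16, so +3): 11 + 3 = 14.
R8 applies: 14 + 2 = 16.
Final offense level: 16.
Criminal history: 7 prior points → Category 2 (5-10).
Level 16 falls in the 14-16 band.
Grid: Level 14-16 × Category 2 = 2160-2370 days.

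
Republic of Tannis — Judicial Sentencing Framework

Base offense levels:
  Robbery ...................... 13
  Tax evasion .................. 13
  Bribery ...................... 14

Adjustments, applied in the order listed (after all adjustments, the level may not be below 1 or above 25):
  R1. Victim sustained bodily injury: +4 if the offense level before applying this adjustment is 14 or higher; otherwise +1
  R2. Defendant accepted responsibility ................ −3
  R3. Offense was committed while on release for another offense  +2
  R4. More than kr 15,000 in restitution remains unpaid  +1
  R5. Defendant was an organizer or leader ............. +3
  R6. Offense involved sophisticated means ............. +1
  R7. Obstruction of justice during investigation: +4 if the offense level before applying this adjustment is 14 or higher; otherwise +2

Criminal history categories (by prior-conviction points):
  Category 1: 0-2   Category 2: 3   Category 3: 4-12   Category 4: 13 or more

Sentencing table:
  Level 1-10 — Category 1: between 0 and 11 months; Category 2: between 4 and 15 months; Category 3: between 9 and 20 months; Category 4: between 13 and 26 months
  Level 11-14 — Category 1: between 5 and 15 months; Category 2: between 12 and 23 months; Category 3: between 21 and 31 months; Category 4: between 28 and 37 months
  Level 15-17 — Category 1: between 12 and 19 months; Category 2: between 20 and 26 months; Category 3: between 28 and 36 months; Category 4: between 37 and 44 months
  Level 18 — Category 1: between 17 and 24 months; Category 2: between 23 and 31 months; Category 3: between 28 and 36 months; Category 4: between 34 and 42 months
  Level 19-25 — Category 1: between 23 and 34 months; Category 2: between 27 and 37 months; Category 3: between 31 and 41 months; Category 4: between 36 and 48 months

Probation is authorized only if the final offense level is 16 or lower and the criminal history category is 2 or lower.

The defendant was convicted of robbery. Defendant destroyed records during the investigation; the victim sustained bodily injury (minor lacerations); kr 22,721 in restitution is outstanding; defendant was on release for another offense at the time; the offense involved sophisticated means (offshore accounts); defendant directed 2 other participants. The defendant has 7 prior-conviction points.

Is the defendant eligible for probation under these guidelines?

Base offense level for robbery: 13.
R1 applies (level before this adjustment is 13 < 14, so +1): 13 + 1 = 14.
R3 applies: 14 + 2 = 16.
R4 applies: 16 + 1 = 17.
R5 applies: 17 + 3 = 20.
R6 applies: 20 + 1 = 21.
R7 applies (level before this adjustment is 21 ≥ 14, so +4): 21 + 4 = 25.
Final offense level: 25.
Criminal history: 7 prior points → Category 3 (4-12).
Level 25 falls in the 19-25 band.
Grid: Level 19-25 × Category 3 = 31-41 months.
Probation check: level 25 > 16 and category 3 > 2 → not eligible.

No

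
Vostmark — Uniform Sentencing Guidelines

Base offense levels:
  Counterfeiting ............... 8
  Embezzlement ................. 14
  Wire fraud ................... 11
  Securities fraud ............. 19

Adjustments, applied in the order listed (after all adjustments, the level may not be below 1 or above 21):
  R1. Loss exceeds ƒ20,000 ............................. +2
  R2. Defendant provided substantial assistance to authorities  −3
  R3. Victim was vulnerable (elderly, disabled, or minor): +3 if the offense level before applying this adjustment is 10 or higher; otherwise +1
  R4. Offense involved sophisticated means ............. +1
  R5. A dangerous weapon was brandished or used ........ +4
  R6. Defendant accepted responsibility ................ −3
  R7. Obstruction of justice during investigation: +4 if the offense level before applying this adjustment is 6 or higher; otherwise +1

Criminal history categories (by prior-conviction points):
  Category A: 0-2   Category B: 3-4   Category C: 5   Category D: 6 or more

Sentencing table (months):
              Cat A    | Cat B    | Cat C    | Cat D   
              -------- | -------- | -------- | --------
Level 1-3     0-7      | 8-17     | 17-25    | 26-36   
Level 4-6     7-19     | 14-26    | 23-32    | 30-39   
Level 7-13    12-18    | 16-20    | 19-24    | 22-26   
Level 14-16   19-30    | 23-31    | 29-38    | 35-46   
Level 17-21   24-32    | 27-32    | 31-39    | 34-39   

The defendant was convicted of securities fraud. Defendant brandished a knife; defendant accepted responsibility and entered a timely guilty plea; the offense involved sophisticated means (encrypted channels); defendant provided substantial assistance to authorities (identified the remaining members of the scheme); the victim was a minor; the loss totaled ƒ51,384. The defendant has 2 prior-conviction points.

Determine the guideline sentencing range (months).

Base offense level for securities fraud: 19.
R1 applies: 19 + 2 = 21.
R2 applies: 21 − 3 = 18.
R3 applies (level before this adjustment is 18 ≥ 10, so +3): 18 + 3 = 21.
R4 applies: 21 + 1 = 22.
R5 applies: 22 + 4 = 26.
R6 applies: 26 − 3 = 23.
Level 23 exceeds the maximum of 21; capped at 21.
Final offense level: 21.
Criminal history: 2 prior points → Category A (0-2).
Level 21 falls in the 17-21 band.
Grid: Level 17-21 × Category A = 24-32 months.

24-32 months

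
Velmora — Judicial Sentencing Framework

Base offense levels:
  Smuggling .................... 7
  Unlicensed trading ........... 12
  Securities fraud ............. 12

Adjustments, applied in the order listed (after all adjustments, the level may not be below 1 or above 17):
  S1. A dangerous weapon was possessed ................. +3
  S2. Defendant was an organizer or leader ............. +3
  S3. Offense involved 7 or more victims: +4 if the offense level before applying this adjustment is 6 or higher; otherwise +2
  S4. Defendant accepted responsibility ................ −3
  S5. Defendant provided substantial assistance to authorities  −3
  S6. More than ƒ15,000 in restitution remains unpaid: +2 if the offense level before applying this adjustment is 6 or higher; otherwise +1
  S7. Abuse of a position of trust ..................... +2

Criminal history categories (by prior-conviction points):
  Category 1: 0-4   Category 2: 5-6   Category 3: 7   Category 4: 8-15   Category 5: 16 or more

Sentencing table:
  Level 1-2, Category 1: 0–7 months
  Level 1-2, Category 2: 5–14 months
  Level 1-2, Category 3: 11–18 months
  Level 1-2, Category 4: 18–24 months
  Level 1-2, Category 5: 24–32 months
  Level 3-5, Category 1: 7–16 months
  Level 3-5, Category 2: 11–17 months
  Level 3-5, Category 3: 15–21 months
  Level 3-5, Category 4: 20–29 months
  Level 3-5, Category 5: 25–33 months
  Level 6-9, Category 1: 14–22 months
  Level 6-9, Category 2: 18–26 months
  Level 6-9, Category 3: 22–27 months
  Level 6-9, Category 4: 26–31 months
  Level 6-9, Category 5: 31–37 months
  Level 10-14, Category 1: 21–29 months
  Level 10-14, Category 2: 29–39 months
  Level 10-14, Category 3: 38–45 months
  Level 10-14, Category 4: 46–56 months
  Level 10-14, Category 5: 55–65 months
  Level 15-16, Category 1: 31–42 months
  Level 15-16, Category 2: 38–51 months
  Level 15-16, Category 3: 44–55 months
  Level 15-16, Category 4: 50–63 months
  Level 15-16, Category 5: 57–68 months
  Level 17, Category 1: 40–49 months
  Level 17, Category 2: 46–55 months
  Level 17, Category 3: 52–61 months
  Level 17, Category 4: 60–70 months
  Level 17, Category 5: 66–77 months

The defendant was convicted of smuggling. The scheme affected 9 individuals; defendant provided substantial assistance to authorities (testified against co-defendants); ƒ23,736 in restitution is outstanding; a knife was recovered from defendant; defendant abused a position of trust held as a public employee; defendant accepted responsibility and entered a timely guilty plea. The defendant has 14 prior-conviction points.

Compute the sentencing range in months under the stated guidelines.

46-56 months

Base offense level for smuggling: 7.
S1 applies: 7 + 3 = 10.
S3 applies (level before this adjustment is 10 ≥ 6, so +4): 10 + 4 = 14.
S4 applies: 14 − 3 = 11.
S5 applies: 11 − 3 = 8.
S6 applies (level before this adjustment is 8 ≥ 6, so +2): 8 + 2 = 10.
S7 applies: 10 + 2 = 12.
Final offense level: 12.
Criminal history: 14 prior points → Category 4 (8-15).
Level 12 falls in the 10-14 band.
Grid: Level 10-14 × Category 4 = 46-56 months.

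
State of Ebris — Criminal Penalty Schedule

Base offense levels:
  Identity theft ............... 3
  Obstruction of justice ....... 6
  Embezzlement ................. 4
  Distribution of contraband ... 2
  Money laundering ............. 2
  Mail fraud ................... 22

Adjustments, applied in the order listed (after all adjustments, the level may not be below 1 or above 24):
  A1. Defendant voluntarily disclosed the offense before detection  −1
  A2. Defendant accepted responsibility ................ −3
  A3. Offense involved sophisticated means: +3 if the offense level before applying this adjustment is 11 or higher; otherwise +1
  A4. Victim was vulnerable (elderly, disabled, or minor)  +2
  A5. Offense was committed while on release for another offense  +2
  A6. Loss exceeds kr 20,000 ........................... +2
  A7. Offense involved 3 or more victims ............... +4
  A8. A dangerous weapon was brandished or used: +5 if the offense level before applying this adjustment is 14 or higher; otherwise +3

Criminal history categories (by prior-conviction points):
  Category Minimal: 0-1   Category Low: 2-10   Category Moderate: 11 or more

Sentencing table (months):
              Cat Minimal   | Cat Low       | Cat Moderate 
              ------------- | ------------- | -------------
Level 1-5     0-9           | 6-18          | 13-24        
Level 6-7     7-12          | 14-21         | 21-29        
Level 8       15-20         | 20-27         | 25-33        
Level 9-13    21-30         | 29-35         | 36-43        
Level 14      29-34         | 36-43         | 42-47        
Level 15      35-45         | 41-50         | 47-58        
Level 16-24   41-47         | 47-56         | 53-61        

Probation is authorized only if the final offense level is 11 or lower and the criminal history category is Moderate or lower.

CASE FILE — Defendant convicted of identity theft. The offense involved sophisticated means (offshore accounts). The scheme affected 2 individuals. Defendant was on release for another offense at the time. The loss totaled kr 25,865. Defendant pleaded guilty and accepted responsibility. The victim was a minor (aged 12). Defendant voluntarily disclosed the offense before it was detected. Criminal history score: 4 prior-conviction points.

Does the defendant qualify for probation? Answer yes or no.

Base offense level for identity theft: 3.
A1 applies: 3 − 1 = 2.
A2 applies: 2 − 3 = -1.
A3 applies (level before this adjustment is -1 < 11, so +1): -1 + 1 = 0.
A4 applies: 0 + 2 = 2.
A5 applies: 2 + 2 = 4.
A6 applies: 4 + 2 = 6.
A7 does not apply.
A8 does not apply.
Final offense level: 6.
Criminal history: 4 prior points → Category Low (2-10).
Level 6 falls in the 6-7 band.
Grid: Level 6-7 × Category Low = 14-21 months.
Probation check: level 6 ≤ 11 and category Low ≤ Moderate → eligible.

Yes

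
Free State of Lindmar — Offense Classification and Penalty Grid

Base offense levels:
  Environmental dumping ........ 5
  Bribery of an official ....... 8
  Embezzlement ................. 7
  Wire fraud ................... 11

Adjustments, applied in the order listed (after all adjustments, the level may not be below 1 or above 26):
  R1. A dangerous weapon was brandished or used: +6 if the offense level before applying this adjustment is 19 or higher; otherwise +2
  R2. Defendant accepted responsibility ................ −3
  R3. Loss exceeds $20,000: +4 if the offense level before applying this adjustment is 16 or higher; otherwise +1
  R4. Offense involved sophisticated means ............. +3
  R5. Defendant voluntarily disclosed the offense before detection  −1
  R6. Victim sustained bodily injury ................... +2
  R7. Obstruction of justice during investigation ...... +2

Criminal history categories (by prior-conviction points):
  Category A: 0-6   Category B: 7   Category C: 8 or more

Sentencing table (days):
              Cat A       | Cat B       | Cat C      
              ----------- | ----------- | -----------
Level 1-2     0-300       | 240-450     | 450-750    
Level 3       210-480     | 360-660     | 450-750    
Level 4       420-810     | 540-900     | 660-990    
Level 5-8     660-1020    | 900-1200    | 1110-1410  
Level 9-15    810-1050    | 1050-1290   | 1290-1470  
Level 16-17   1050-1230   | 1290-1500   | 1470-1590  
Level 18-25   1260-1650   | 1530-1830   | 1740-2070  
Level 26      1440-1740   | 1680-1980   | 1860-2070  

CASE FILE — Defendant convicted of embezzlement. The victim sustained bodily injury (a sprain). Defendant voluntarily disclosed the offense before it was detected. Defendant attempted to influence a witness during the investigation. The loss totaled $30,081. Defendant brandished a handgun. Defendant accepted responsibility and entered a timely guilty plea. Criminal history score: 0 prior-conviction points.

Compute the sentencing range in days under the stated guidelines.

810-1050 days

Base offense level for embezzlement: 7.
R1 applies (level before this adjustment is 7 < 19, so +2): 7 + 2 = 9.
R2 applies: 9 − 3 = 6.
R3 applies (level before this adjustment is 6 < 16, so +1): 6 + 1 = 7.
R5 applies: 7 − 1 = 6.
R6 applies: 6 + 2 = 8.
R7 applies: 8 + 2 = 10.
Final offense level: 10.
Criminal history: 0 prior points → Category A (0-6).
Level 10 falls in the 9-15 band.
Grid: Level 9-15 × Category A = 810-1050 days.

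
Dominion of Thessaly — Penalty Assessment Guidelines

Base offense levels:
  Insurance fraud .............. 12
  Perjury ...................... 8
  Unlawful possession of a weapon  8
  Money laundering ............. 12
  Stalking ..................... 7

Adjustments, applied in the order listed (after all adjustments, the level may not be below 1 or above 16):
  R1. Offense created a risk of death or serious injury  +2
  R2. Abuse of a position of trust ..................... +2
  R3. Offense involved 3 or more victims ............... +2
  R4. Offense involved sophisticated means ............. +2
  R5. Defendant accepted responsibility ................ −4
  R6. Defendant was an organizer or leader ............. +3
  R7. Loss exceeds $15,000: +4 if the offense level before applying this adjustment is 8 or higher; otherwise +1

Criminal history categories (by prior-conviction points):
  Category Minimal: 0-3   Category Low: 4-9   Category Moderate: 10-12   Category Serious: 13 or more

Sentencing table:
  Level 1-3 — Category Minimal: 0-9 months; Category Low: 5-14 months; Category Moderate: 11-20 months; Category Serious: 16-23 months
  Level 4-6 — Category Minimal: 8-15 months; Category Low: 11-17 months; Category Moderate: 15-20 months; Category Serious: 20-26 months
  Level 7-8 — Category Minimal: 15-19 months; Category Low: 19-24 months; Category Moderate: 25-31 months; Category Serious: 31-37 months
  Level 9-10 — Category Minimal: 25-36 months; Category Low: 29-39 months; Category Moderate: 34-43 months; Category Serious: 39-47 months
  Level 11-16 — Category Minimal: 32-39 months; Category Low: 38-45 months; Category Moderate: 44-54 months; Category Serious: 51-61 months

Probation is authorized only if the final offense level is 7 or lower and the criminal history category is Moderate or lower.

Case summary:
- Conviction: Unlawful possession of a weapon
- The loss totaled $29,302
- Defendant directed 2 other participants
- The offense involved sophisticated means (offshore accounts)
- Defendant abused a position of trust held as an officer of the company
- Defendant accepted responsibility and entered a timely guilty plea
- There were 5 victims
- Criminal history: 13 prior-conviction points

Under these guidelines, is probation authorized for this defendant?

Base offense level for unlawful possession of a weapon: 8.
R1 does not apply.
R2 applies: 8 + 2 = 10.
R3 applies: 10 + 2 = 12.
R4 applies: 12 + 2 = 14.
R5 applies: 14 − 4 = 10.
R6 applies: 10 + 3 = 13.
R7 applies (level before this adjustment is 13 ≥ 8, so +4): 13 + 4 = 17.
Level 17 exceeds the maximum of 16; capped at 16.
Final offense level: 16.
Criminal history: 13 prior points → Category Serious (13+).
Level 16 falls in the 11-16 band.
Grid: Level 11-16 × Category Serious = 51-61 months.
Probation check: level 16 > 7 and category Serious > Moderate → not eligible.

No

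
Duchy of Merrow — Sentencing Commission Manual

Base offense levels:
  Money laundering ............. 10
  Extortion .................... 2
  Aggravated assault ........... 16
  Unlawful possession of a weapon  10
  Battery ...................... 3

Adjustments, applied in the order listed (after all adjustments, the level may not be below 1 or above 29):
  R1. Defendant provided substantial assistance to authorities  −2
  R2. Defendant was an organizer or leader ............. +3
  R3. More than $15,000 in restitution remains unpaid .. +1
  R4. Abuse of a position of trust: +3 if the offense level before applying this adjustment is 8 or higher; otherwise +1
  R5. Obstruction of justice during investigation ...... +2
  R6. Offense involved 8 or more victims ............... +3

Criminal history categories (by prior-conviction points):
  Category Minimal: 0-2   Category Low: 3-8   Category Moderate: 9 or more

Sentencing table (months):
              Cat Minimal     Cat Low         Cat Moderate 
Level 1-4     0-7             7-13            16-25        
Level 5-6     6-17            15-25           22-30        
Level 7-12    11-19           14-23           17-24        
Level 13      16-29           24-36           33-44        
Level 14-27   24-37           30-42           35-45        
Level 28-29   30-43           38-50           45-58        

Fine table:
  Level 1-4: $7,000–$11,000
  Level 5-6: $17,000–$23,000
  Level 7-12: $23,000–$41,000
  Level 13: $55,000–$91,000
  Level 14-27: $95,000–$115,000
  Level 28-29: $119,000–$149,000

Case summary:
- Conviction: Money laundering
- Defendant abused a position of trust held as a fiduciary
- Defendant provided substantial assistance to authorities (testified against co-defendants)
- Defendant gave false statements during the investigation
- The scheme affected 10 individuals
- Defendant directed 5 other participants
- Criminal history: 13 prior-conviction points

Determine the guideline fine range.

$95,000–$115,000

Base offense level for money laundering: 10.
R1 applies: 10 − 2 = 8.
R2 applies: 8 + 3 = 11.
R4 applies (level before this adjustment is 11 ≥ 8, so +3): 11 + 3 = 14.
R5 applies: 14 + 2 = 16.
R6 applies: 16 + 3 = 19.
Final offense level: 19.
Level 19 falls in the 14-27 band.
Fine table: Level 14-27 → $95,000–$115,000.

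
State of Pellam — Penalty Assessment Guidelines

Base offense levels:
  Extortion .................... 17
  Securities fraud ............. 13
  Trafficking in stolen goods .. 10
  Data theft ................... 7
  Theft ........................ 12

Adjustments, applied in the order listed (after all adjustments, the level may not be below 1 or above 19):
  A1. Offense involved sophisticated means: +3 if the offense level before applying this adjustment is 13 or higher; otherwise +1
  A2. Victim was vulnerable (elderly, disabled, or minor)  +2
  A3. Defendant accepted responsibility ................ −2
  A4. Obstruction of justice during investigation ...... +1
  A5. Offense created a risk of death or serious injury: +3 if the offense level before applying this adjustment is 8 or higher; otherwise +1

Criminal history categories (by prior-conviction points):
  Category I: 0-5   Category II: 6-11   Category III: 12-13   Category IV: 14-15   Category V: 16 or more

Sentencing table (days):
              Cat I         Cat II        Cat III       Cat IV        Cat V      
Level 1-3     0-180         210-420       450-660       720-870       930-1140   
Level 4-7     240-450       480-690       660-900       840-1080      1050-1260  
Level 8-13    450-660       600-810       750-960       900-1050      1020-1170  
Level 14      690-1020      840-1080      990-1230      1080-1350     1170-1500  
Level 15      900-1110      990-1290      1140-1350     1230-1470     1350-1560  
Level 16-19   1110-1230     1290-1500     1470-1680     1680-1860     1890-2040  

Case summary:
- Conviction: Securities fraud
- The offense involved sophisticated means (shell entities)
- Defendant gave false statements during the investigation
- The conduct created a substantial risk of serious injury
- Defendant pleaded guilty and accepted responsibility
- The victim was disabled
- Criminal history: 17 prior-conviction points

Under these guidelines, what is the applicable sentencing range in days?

1890-2040 days

Base offense level for securities fraud: 13.
A1 applies (level before this adjustment is 13 ≥ 13, so +3): 13 + 3 = 16.
A2 applies: 16 + 2 = 18.
A3 applies: 18 − 2 = 16.
A4 applies: 16 + 1 = 17.
A5 applies (level before this adjustment is 17 ≥ 8, so +3): 17 + 3 = 20.
Level 20 exceeds the maximum of 19; capped at 19.
Final offense level: 19.
Criminal history: 17 prior points → Category V (16+).
Level 19 falls in the 16-19 band.
Grid: Level 16-19 × Category V = 1890-2040 days.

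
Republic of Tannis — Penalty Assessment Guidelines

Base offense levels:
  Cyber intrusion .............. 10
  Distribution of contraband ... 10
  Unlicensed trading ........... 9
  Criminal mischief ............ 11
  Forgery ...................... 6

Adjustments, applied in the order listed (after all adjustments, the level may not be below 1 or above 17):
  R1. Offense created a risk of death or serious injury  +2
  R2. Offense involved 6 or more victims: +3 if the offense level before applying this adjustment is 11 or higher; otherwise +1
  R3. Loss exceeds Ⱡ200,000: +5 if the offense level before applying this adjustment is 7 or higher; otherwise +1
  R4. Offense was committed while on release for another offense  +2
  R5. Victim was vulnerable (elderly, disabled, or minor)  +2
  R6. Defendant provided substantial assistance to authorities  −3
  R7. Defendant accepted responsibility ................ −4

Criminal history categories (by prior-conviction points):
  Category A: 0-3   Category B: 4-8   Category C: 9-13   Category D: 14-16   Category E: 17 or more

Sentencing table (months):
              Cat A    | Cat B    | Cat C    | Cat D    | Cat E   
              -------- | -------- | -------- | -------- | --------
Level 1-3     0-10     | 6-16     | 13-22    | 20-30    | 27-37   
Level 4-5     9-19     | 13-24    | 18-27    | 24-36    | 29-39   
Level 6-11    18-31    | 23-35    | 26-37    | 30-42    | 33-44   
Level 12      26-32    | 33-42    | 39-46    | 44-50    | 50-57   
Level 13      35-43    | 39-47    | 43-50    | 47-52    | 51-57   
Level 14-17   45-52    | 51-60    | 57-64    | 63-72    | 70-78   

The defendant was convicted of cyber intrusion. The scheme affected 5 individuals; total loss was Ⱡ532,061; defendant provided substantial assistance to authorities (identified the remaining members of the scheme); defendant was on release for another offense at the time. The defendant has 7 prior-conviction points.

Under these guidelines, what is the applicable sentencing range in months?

51-60 months

Base offense level for cyber intrusion: 10.
R1 does not apply.
R2 does not apply.
R3 applies (level before this adjustment is 10 ≥ 7, so +5): 10 + 5 = 15.
R4 applies: 15 + 2 = 17.
R6 applies: 17 − 3 = 14.
R7 does not apply.
Final offense level: 14.
Criminal history: 7 prior points → Category B (4-8).
Level 14 falls in the 14-17 band.
Grid: Level 14-17 × Category B = 51-60 months.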